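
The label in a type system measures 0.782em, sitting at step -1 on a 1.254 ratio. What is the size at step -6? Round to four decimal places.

0.782 ÷ 1.254⁵ = 0.782 ÷ 3.10090 ≈ 0.2522

0.2522em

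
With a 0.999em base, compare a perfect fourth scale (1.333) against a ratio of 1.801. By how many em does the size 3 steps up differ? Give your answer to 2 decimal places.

Perfect fourth: 0.999 × 1.333³ = 2.3662em
At 1.801: 0.999 × 1.801³ = 5.8359em
Difference: 5.8359 − 2.3662 = 3.4697em

3.47em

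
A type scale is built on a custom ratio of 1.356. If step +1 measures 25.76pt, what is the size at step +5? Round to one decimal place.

87.1pt

25.76 × 1.356⁴ = 25.76 × 3.38095 ≈ 87.093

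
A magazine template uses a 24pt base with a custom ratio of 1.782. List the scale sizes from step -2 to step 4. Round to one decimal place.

Step -2: 24.0 ÷ 1.782² = 7.6
Step -1: 24.0 ÷ 1.782 = 13.5
Step 0: 24pt
Step 1: 24.0 × 1.782 = 42.8
Step 2: 24.0 × 1.782² = 76.2
Step 3: 24.0 × 1.782³ = 135.8
Step 4: 24.0 × 1.782⁴ = 242.0

7.6pt, 13.5pt, 24.0pt, 42.8pt, 76.2pt, 135.8pt, 242.0pt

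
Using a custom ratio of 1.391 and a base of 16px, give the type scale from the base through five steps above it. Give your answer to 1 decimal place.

16.0px, 22.3px, 31.0px, 43.1px, 59.9px, 83.3px

Step 0: 16px
Step 1: 16.0 × 1.391 = 22.3
Step 2: 16.0 × 1.391² = 31.0
Step 3: 16.0 × 1.391³ = 43.1
Step 4: 16.0 × 1.391⁴ = 59.9
Step 5: 16.0 × 1.391⁵ = 83.3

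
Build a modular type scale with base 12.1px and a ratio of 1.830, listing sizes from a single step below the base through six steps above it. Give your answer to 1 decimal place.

6.6px, 12.1px, 22.1px, 40.5px, 74.2px, 135.7px, 248.3px, 454.5px

Step -1: 12.1 ÷ 1.830 = 6.6
Step 0: 12.1px
Step 1: 12.1 × 1.830 = 22.1
Step 2: 12.1 × 1.830² = 40.5
Step 3: 12.1 × 1.830³ = 74.2
Step 4: 12.1 × 1.830⁴ = 135.7
Step 5: 12.1 × 1.830⁵ = 248.3
Step 6: 12.1 × 1.830⁶ = 454.5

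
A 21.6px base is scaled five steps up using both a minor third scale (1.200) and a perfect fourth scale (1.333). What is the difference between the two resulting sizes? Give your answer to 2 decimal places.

37.16px

Minor third: 21.6 × 1.200⁵ = 53.7477px
Perfect fourth: 21.6 × 1.333⁵ = 90.9085px
Difference: 90.9085 − 53.7477 = 37.1608px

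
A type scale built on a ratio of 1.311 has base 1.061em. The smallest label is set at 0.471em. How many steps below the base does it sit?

1.311ⁿ = 1.061 / 0.471 = 2.2527
n = ln(2.2527) / ln(1.311) = 0.8121 / 0.2708 ≈ 3.00

3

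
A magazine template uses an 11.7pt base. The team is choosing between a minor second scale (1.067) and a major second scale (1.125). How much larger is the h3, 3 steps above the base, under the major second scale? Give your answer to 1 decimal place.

Minor second: 11.7 × 1.067³ = 14.213pt
Major second: 11.7 × 1.125³ = 16.659pt
Difference: 16.659 − 14.213 = 2.446pt

2.4pt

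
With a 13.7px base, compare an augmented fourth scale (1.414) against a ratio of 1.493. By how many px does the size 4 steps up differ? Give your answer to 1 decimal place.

Augmented fourth: 13.7 × 1.414⁴ = 54.767px
At 1.493: 13.7 × 1.493⁴ = 68.071px
Difference: 68.071 − 54.767 = 13.304px

13.3px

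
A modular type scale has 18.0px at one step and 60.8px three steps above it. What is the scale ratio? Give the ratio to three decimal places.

r³ = 60.8 / 18.0, so r = (60.8/18.0)^(1/3).
r = 3.3778^(1/3) ≈ 1.5004

1.500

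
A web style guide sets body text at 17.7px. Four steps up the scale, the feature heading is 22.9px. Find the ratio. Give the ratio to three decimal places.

r⁴ = 22.9 / 17.7, so r = (22.9/17.7)^(1/4).
r = 1.2938^(1/4) ≈ 1.0665

1.067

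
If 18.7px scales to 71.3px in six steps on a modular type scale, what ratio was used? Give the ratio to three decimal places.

r⁶ = 71.3 / 18.7, so r = (71.3/18.7)^(1/6).
r = 3.8128^(1/6) ≈ 1.2499

1.250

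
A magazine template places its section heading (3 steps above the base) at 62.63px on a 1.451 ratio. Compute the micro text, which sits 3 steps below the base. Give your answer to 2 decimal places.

6.71px

62.63 ÷ 1.451⁶ = 62.63 ÷ 9.33264 ≈ 6.711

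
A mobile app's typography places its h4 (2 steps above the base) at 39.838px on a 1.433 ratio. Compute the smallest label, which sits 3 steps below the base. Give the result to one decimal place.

39.838 ÷ 1.433⁵ = 39.838 ÷ 6.04270 ≈ 6.593

6.6px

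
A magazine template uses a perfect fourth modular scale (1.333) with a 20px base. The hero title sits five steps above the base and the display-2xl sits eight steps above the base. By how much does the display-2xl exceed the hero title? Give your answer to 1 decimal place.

115.2px

Step 5: 20.0 × 1.333⁵ = 84.175px
Step 8: 20.0 × 1.333⁸ = 199.375px
Difference: 199.375 − 84.175 = 115.200px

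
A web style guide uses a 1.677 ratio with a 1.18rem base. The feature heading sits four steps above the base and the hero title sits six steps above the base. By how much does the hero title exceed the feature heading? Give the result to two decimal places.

Step 4: 1.18 × 1.677⁴ = 9.3328rem
Step 6: 1.18 × 1.677⁶ = 26.2470rem
Difference: 26.2470 − 9.3328 = 16.9142rem

16.91rem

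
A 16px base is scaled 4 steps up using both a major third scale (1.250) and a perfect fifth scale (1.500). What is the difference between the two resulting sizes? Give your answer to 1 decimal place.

41.9px

Major third: 16.0 × 1.250⁴ = 39.062px
Perfect fifth: 16.0 × 1.500⁴ = 81.000px
Difference: 81.000 − 39.062 = 41.938px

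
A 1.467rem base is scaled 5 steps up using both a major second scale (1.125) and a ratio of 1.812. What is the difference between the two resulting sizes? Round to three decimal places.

26.013rem

Major second: 1.467 × 1.125⁵ = 2.64358rem
At 1.812: 1.467 × 1.812⁵ = 28.65636rem
Difference: 28.65636 − 2.64358 = 26.01278rem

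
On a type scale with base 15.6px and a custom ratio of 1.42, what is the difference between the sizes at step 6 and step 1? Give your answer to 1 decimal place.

Step 1: 15.6 × 1.42 = 22.152px
Step 6: 15.6 × 1.42⁶ = 127.895px
Difference: 127.895 − 22.152 = 105.743px

105.7px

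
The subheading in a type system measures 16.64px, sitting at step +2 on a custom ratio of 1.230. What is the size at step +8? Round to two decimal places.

The gap is 8 − (2) = 6 steps, so the factor is 1.230^6.
16.64 × 1.230⁶ = 16.64 × 3.46283 ≈ 57.621

57.62px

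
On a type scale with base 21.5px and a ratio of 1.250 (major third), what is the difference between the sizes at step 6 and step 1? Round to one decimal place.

Step 1: 21.5 × 1.250 = 26.875px
Step 6: 21.5 × 1.250⁶ = 82.016px
Difference: 82.016 − 26.875 = 55.141px

55.1px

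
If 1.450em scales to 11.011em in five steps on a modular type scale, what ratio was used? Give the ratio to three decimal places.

The ratio satisfies 1.450 × r⁵ = 11.011, so r = (11.011 / 1.450)^(1/5).
r = 7.5938^(1/5) ≈ 1.5000

1.500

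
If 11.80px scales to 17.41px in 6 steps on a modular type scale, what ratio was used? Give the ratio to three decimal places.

1.067

r⁶ = 17.41 / 11.80, so r = (17.41/11.80)^(1/6).
r = 1.4754^(1/6) ≈ 1.0670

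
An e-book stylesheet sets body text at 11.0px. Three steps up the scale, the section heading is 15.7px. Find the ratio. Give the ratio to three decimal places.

1.126

The ratio satisfies 11.0 × r³ = 15.7, so r = (15.7 / 11.0)^(1/3).
r = 1.4273^(1/3) ≈ 1.1259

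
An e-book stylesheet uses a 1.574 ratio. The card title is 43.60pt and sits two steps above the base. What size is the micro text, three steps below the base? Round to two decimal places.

4.51pt

Moving from step +2 to step -3 is 5 steps down, so divide by r⁵.
43.60 ÷ 1.574⁵ = 43.60 ÷ 9.66103 ≈ 4.513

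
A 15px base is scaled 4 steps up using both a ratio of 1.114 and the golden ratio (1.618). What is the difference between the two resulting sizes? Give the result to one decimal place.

At 1.114: 15.0 × 1.114⁴ = 23.101px
Golden ratio: 15.0 × 1.618⁴ = 102.803px
Difference: 102.803 − 23.101 = 79.702px

79.7px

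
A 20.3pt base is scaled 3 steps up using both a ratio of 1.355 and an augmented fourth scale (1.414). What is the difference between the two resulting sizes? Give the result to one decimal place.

6.9pt

At 1.355: 20.3 × 1.355³ = 50.503pt
Augmented fourth: 20.3 × 1.414³ = 57.391pt
Difference: 57.391 − 50.503 = 6.888pt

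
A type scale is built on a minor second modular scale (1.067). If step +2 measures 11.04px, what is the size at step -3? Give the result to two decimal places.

7.98px

Moving from step +2 to step -3 is 5 steps down, so divide by r⁵.
11.04 ÷ 1.067⁵ = 11.04 ÷ 1.38300 ≈ 7.983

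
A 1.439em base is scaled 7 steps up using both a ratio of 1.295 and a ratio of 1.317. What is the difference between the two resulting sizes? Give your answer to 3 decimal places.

At 1.295: 1.439 × 1.295⁷ = 8.78920em
At 1.317: 1.439 × 1.317⁷ = 9.88920em
Difference: 9.88920 − 8.78920 = 1.10000em

1.100em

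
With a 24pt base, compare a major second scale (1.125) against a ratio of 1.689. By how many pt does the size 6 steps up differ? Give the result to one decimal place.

Major second: 24.0 × 1.125⁶ = 48.655pt
At 1.689: 24.0 × 1.689⁶ = 557.172pt
Difference: 557.172 − 48.655 = 508.517pt

508.5pt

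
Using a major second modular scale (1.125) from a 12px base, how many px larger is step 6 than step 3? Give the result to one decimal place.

Step 3: 12.0 × 1.125³ = 17.086px
Step 6: 12.0 × 1.125⁶ = 24.327px
Difference: 24.327 − 17.086 = 7.241px

7.2px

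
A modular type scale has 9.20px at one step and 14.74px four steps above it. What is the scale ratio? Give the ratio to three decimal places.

The ratio satisfies 9.20 × r⁴ = 14.74, so r = (14.74 / 9.20)^(1/4).
r = 1.6022^(1/4) ≈ 1.1251

1.125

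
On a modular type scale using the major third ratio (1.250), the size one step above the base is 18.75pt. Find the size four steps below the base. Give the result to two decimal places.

6.14pt

Moving from step +1 to step -4 is 5 steps down, so divide by r⁵.
18.75 ÷ 1.250⁵ = 18.75 ÷ 3.05176 ≈ 6.144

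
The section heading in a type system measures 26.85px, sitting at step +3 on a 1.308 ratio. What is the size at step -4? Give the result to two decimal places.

4.10px

Moving from step +3 to step -4 is 7 steps down, so divide by r⁷.
26.85 ÷ 1.308⁷ = 26.85 ÷ 6.55019 ≈ 4.099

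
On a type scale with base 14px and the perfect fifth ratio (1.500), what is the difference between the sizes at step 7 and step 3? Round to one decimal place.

192.0px

Step 3: 14.0 × 1.500³ = 47.250px
Step 7: 14.0 × 1.500⁷ = 239.203px
Difference: 239.203 − 47.250 = 191.953px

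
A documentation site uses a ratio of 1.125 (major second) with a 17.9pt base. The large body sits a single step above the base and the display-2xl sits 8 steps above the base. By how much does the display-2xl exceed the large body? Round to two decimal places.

25.79pt

Step 1: 17.9 × 1.125 = 20.1375pt
Step 8: 17.9 × 1.125⁸ = 45.9275pt
Difference: 45.9275 − 20.1375 = 25.7900pt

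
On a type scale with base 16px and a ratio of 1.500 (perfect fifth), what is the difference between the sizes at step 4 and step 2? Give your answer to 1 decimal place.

Step 2: 16.0 × 1.500² = 36.000px
Step 4: 16.0 × 1.500⁴ = 81.000px
Difference: 81.000 − 36.000 = 45.000px

45.0px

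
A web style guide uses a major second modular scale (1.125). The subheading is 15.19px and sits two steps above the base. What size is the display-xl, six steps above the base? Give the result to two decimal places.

Moving from step +2 to step +6 is 4 steps up, so multiply by r⁴.
15.19 × 1.125⁴ = 15.19 × 1.60181 ≈ 24.331

24.33px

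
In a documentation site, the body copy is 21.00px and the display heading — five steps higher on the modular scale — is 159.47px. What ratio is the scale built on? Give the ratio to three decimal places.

r⁵ = 159.47 / 21.00, so r = (159.47/21.00)^(1/5).
r = 7.5938^(1/5) ≈ 1.5000

1.500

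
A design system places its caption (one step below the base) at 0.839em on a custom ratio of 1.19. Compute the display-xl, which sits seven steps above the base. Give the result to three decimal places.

3.374em

0.839 × 1.19⁸ = 0.839 × 4.02139 ≈ 3.374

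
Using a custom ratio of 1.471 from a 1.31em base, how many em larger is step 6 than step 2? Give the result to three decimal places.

10.438em

Step 2: 1.31 × 1.471² = 2.83463em
Step 6: 1.31 × 1.471⁶ = 13.27233em
Difference: 13.27233 − 2.83463 = 10.43770em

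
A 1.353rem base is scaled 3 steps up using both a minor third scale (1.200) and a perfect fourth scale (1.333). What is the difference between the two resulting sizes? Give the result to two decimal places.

0.87rem

Minor third: 1.353 × 1.200³ = 2.3380rem
Perfect fourth: 1.353 × 1.333³ = 3.2047rem
Difference: 3.2047 − 2.3380 = 0.8667rem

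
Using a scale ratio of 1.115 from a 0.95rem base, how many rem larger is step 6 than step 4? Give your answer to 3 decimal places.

0.357rem

Step 4: 0.95 × 1.115⁴ = 1.46833rem
Step 6: 0.95 × 1.115⁶ = 1.82546rem
Difference: 1.82546 − 1.46833 = 0.35713rem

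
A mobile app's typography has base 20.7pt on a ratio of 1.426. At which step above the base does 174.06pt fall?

1.426ⁿ = 174.06 / 20.7 = 8.4087
n = ln(8.4087) / ln(1.426) = 2.1293 / 0.3549 ≈ 6.00

6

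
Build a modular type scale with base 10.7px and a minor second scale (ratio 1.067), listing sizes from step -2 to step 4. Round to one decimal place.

Step -2: 10.7 ÷ 1.067² = 9.4
Step -1: 10.7 ÷ 1.067 = 10.0
Step 0: 10.7px
Step 1: 10.7 × 1.067 = 11.4
Step 2: 10.7 × 1.067² = 12.2
Step 3: 10.7 × 1.067³ = 13.0
Step 4: 10.7 × 1.067⁴ = 13.9

9.4px, 10.0px, 10.7px, 11.4px, 12.2px, 13.0px, 13.9px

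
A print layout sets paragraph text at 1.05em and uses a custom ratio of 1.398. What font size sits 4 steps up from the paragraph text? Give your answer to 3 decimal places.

4.011em

A modular type scale is a geometric sequence: sizeₙ = base × rⁿ.
1.05 × 1.398⁴ = 1.05 × 3.81969 ≈ 4.011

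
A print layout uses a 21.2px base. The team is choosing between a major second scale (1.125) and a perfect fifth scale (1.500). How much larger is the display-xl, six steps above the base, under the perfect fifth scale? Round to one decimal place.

198.5px

Major second: 21.2 × 1.125⁶ = 42.978px
Perfect fifth: 21.2 × 1.500⁶ = 241.481px
Difference: 241.481 − 42.978 = 198.503px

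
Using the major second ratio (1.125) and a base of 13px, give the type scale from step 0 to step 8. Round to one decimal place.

Step 0: 13px
Step 1: 13.0 × 1.125 = 14.6
Step 2: 13.0 × 1.125² = 16.5
Step 3: 13.0 × 1.125³ = 18.5
Step 4: 13.0 × 1.125⁴ = 20.8
Step 5: 13.0 × 1.125⁵ = 23.4
Step 6: 13.0 × 1.125⁶ = 26.4
Step 7: 13.0 × 1.125⁷ = 29.6
Step 8: 13.0 × 1.125⁸ = 33.4

13.0px, 14.6px, 16.5px, 18.5px, 20.8px, 23.4px, 26.4px, 29.6px, 33.4px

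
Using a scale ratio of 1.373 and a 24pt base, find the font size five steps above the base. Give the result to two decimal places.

24.0 × 1.373⁵ = 24.0 × 4.87925 ≈ 117.10

117.10pt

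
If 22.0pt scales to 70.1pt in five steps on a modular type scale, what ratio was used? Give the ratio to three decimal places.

1.261

r⁵ = 70.1 / 22.0, so r = (70.1/22.0)^(1/5).
r = 3.1864^(1/5) ≈ 1.2608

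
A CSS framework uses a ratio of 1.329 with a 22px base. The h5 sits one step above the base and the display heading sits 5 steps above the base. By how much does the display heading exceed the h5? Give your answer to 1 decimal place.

Step 1: 22.0 × 1.329 = 29.238px
Step 5: 22.0 × 1.329⁵ = 91.211px
Difference: 91.211 − 29.238 = 61.973px

62.0px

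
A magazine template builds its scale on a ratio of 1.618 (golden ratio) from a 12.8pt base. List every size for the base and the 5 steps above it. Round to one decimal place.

Step 0: 12.8pt
Step 1: 12.8 × 1.618 = 20.7
Step 2: 12.8 × 1.618² = 33.5
Step 3: 12.8 × 1.618³ = 54.2
Step 4: 12.8 × 1.618⁴ = 87.7
Step 5: 12.8 × 1.618⁵ = 141.9

12.8pt, 20.7pt, 33.5pt, 54.2pt, 87.7pt, 141.9pt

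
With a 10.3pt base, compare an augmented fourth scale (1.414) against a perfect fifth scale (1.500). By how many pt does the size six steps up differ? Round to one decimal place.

Augmented fourth: 10.3 × 1.414⁶ = 82.325pt
Perfect fifth: 10.3 × 1.500⁶ = 117.323pt
Difference: 117.323 − 82.325 = 34.998pt

35.0pt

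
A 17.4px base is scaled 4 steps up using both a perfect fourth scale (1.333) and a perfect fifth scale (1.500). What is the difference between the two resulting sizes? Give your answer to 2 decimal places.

Perfect fourth: 17.4 × 1.333⁴ = 54.9376px
Perfect fifth: 17.4 × 1.500⁴ = 88.0875px
Difference: 88.0875 − 54.9376 = 33.1499px

33.15px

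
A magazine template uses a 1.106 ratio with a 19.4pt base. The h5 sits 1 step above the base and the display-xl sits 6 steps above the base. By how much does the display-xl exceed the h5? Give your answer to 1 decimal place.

14.1pt

Step 1: 19.4 × 1.106 = 21.456pt
Step 6: 19.4 × 1.106⁶ = 35.509pt
Difference: 35.509 − 21.456 = 14.053pt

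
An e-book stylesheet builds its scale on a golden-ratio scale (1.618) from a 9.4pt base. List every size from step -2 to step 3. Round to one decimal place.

Step -2: 9.4 ÷ 1.618² = 3.6
Step -1: 9.4 ÷ 1.618 = 5.8
Step 0: 9.4pt
Step 1: 9.4 × 1.618 = 15.2
Step 2: 9.4 × 1.618² = 24.6
Step 3: 9.4 × 1.618³ = 39.8

3.6pt, 5.8pt, 9.4pt, 15.2pt, 24.6pt, 39.8pt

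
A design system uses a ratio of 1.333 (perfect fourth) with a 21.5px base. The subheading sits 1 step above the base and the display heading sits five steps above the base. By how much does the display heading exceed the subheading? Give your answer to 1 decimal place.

61.8px

Step 1: 21.5 × 1.333 = 28.659px
Step 5: 21.5 × 1.333⁵ = 90.488px
Difference: 90.488 − 28.659 = 61.829px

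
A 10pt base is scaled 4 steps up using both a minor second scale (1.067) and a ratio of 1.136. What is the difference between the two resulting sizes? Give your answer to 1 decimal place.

Minor second: 10.0 × 1.067⁴ = 12.962pt
At 1.136: 10.0 × 1.136⁴ = 16.654pt
Difference: 16.654 − 12.962 = 3.692pt

3.7pt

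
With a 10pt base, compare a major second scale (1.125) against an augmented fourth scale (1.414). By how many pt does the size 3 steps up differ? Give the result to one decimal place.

Major second: 10.0 × 1.125³ = 14.238pt
Augmented fourth: 10.0 × 1.414³ = 28.271pt
Difference: 28.271 − 14.238 = 14.033pt

14.0pt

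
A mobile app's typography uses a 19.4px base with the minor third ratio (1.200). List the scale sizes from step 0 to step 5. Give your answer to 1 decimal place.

19.4px, 23.3px, 27.9px, 33.5px, 40.2px, 48.3px

Step 0: 19.4px
Step 1: 19.4 × 1.200 = 23.3
Step 2: 19.4 × 1.200² = 27.9
Step 3: 19.4 × 1.200³ = 33.5
Step 4: 19.4 × 1.200⁴ = 40.2
Step 5: 19.4 × 1.200⁵ = 48.3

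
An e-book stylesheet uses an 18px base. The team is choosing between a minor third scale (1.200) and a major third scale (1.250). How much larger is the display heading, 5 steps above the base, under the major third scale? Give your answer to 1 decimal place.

10.1px

Minor third: 18.0 × 1.200⁵ = 44.790px
Major third: 18.0 × 1.250⁵ = 54.932px
Difference: 54.932 − 44.790 = 10.142px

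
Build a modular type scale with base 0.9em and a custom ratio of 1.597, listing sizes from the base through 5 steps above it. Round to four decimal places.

0.9000em, 1.4373em, 2.2954em, 3.6657em, 5.8541em, 9.3490em

Step 0: 0.9em
Step 1: 0.9 × 1.597 = 1.4373
Step 2: 0.9 × 1.597² = 2.2954
Step 3: 0.9 × 1.597³ = 3.6657
Step 4: 0.9 × 1.597⁴ = 5.8541
Step 5: 0.9 × 1.597⁵ = 9.3490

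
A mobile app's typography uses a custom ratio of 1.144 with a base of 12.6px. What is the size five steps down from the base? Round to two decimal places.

6.43px

12.6 ÷ 1.144⁵ = 12.6 ÷ 1.95943 ≈ 6.43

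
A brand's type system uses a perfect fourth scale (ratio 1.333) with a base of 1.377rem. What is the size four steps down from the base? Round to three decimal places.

Every step multiplies by the scale ratio.
1.377 ÷ 1.333⁴ = 1.377 ÷ 3.15733 ≈ 0.436

0.436rem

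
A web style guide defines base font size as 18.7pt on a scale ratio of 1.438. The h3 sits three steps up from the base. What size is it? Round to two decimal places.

55.61pt

Each step on a modular scale multiplies by the ratio, so the size n steps from the base is base × ratioⁿ.
18.7 × 1.438³ = 18.7 × 2.97356 ≈ 55.61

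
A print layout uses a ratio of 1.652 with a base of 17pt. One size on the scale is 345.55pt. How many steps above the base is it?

6

1.652ⁿ = 345.55 / 17 = 20.3265
n = ln(20.3265) / ln(1.652) = 3.0119 / 0.5020 ≈ 6.00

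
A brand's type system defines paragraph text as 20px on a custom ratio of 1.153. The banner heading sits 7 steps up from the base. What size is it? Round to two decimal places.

A modular type scale is a geometric sequence: sizeₙ = base × rⁿ.
20.0 × 1.153⁷ = 20.0 × 2.70898 ≈ 54.18

54.18px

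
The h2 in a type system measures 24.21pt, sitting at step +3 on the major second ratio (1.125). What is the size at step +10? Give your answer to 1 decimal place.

The gap is 10 − (3) = 7 steps, so the factor is 1.125^7.
24.21 × 1.125⁷ = 24.21 × 2.28070 ≈ 55.216

55.2pt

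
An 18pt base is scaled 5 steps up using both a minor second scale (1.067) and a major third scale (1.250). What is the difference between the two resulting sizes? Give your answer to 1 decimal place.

30.0pt

Minor second: 18.0 × 1.067⁵ = 24.894pt
Major third: 18.0 × 1.250⁵ = 54.932pt
Difference: 54.932 − 24.894 = 30.038pt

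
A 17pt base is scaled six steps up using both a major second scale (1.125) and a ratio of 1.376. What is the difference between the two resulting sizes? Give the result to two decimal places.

80.92pt

Major second: 17.0 × 1.125⁶ = 34.4639pt
At 1.376: 17.0 × 1.376⁶ = 115.3877pt
Difference: 115.3877 − 34.4639 = 80.9238pt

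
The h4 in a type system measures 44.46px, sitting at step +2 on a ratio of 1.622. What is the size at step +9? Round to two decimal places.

The gap is 9 − (2) = 7 steps, so the factor is 1.622^7.
44.46 × 1.622⁷ = 44.46 × 29.53629 ≈ 1313.183

1313.18px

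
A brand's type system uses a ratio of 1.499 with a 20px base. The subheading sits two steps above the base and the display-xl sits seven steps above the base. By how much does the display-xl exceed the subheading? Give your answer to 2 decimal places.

295.19px

Step 2: 20.0 × 1.499² = 44.9400px
Step 7: 20.0 × 1.499⁷ = 340.1272px
Difference: 340.1272 − 44.9400 = 295.1872px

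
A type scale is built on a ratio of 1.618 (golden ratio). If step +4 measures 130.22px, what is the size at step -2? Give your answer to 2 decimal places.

7.26px

Moving from step +4 to step -2 is 6 steps down, so divide by r⁶.
130.22 ÷ 1.618⁶ = 130.22 ÷ 17.94201 ≈ 7.258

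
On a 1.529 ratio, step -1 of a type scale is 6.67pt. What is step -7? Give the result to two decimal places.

0.52pt

6.67 ÷ 1.529⁶ = 6.67 ÷ 12.77747 ≈ 0.522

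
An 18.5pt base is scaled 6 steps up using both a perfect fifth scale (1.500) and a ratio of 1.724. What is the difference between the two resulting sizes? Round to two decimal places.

Perfect fifth: 18.5 × 1.500⁶ = 210.7266pt
At 1.724: 18.5 × 1.724⁶ = 485.7304pt
Difference: 485.7304 − 210.7266 = 275.0038pt

275.00pt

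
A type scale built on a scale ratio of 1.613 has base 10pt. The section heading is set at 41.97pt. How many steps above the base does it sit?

3

1.613ⁿ = 41.97 / 10 = 4.1970
n = ln(4.1970) / ln(1.613) = 1.4344 / 0.4781 ≈ 3.00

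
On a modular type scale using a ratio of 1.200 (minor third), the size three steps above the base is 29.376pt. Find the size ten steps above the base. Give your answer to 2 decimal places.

29.376 × 1.200⁷ = 29.376 × 3.58318 ≈ 105.260

105.26pt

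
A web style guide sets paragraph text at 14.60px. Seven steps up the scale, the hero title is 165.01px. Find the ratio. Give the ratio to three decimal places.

The ratio satisfies 14.60 × r⁷ = 165.01, so r = (165.01 / 14.60)^(1/7).
r = 11.3021^(1/7) ≈ 1.4140

1.414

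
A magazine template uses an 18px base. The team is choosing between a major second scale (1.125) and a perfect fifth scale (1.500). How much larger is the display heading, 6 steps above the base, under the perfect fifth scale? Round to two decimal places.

Major second: 18.0 × 1.125⁶ = 36.4912px
Perfect fifth: 18.0 × 1.500⁶ = 205.0312px
Difference: 205.0312 − 36.4912 = 168.5400px

168.54px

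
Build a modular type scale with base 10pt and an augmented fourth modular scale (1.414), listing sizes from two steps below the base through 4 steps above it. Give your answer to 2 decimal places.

5.00pt, 7.07pt, 10.00pt, 14.14pt, 19.99pt, 28.27pt, 39.98pt

Step -2: 10.0 ÷ 1.414² = 5.00
Step -1: 10.0 ÷ 1.414 = 7.07
Step 0: 10pt
Step 1: 10.0 × 1.414 = 14.14
Step 2: 10.0 × 1.414² = 19.99
Step 3: 10.0 × 1.414³ = 28.27
Step 4: 10.0 × 1.414⁴ = 39.98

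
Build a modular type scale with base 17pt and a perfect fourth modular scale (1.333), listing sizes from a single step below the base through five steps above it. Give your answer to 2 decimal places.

Step -1: 17.0 ÷ 1.333 = 12.75
Step 0: 17pt
Step 1: 17.0 × 1.333 = 22.66
Step 2: 17.0 × 1.333² = 30.21
Step 3: 17.0 × 1.333³ = 40.27
Step 4: 17.0 × 1.333⁴ = 53.67
Step 5: 17.0 × 1.333⁵ = 71.55

12.75pt, 17.00pt, 22.66pt, 30.21pt, 40.27pt, 53.67pt, 71.55pt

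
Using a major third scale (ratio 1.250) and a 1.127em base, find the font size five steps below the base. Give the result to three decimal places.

0.369em

A modular type scale is a geometric sequence: sizeₙ = base × rⁿ.
1.127 ÷ 1.250⁵ = 1.127 ÷ 3.05176 ≈ 0.369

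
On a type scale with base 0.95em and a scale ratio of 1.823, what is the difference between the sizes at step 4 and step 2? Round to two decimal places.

Step 2: 0.95 × 1.823² = 3.1572em
Step 4: 0.95 × 1.823⁴ = 10.4923em
Difference: 10.4923 − 3.1572 = 7.3351em

7.34em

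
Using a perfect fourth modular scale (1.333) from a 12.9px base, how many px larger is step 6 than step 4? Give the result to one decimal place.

Step 4: 12.9 × 1.333⁴ = 40.730px
Step 6: 12.9 × 1.333⁶ = 72.372px
Difference: 72.372 − 40.730 = 31.642px

31.6px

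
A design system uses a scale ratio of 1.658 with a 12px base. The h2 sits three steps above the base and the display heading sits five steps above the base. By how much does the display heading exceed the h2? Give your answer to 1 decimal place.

95.7px

Step 3: 12.0 × 1.658³ = 54.693px
Step 5: 12.0 × 1.658⁵ = 150.350px
Difference: 150.350 − 54.693 = 95.657px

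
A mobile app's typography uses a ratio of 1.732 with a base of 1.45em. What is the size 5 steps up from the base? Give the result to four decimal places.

22.5999em

Each step on a modular scale multiplies by the ratio, so the size n steps from the base is base × ratioⁿ.
1.45 × 1.732⁵ = 1.45 × 15.58617 ≈ 22.5999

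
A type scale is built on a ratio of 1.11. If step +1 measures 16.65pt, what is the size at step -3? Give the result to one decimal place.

The gap is -3 − (1) = -4 steps, so the factor is 1.11^-4.
16.65 ÷ 1.11⁴ = 16.65 ÷ 1.51807 ≈ 10.968

11.0pt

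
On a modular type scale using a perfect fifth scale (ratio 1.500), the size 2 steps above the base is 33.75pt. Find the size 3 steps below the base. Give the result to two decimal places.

4.44pt

Moving from step +2 to step -3 is 5 steps down, so divide by r⁵.
33.75 ÷ 1.500⁵ = 33.75 ÷ 7.59375 ≈ 4.444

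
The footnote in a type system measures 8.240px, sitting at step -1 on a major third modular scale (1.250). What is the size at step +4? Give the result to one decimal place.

8.240 × 1.250⁵ = 8.240 × 3.05176 ≈ 25.146

25.1px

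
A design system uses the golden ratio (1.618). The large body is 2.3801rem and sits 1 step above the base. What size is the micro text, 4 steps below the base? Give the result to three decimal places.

0.215rem

The gap is -4 − (1) = -5 steps, so the factor is 1.618^-5.
2.3801 ÷ 1.618⁵ = 2.3801 ÷ 11.08901 ≈ 0.215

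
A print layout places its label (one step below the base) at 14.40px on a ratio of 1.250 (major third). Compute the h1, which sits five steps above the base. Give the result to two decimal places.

54.93px

14.40 × 1.250⁶ = 14.40 × 3.81470 ≈ 54.932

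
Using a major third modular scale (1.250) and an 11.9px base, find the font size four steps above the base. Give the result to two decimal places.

29.05px

Every step multiplies by the scale ratio.
11.9 × 1.250⁴ = 11.9 × 2.44141 ≈ 29.05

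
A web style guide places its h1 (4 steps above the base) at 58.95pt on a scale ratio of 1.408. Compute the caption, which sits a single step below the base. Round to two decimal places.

10.65pt

The gap is -1 − (4) = -5 steps, so the factor is 1.408^-5.
58.95 ÷ 1.408⁵ = 58.95 ÷ 5.53367 ≈ 10.653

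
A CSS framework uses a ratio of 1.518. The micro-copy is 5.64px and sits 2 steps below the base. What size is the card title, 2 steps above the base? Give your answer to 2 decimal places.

29.95px

The gap is 2 − (-2) = 4 steps, so the factor is 1.518^4.
5.64 × 1.518⁴ = 5.64 × 5.30991 ≈ 29.948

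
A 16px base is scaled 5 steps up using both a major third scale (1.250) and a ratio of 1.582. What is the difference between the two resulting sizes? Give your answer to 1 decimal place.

Major third: 16.0 × 1.250⁵ = 48.828px
At 1.582: 16.0 × 1.582⁵ = 158.545px
Difference: 158.545 − 48.828 = 109.717px

109.7px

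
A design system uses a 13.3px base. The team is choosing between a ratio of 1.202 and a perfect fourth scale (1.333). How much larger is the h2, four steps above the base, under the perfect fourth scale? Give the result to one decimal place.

At 1.202: 13.3 × 1.202⁴ = 27.763px
Perfect fourth: 13.3 × 1.333⁴ = 41.993px
Difference: 41.993 − 27.763 = 14.230px

14.2px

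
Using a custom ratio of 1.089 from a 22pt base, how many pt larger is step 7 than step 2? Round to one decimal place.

13.9pt

Step 2: 22.0 × 1.089² = 26.090pt
Step 7: 22.0 × 1.089⁷ = 39.959pt
Difference: 39.959 − 26.090 = 13.869pt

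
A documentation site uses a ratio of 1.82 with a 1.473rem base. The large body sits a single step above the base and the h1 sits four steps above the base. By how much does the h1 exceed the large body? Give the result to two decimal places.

Step 1: 1.473 × 1.82 = 2.6809rem
Step 4: 1.473 × 1.82⁴ = 16.1617rem
Difference: 16.1617 − 2.6809 = 13.4808rem

13.48rem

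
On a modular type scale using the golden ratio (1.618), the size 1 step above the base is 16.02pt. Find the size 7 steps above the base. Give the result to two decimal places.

Moving from step +1 to step +7 is 6 steps up, so multiply by r⁶.
16.02 × 1.618⁶ = 16.02 × 17.94201 ≈ 287.431

287.43pt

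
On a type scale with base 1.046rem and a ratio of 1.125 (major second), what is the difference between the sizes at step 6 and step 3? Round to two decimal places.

0.63rem

Step 3: 1.046 × 1.125³ = 1.4893rem
Step 6: 1.046 × 1.125⁶ = 2.1205rem
Difference: 2.1205 − 1.4893 = 0.6312rem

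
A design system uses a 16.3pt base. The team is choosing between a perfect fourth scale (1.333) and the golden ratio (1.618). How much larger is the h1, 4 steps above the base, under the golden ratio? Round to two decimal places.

Perfect fourth: 16.3 × 1.333⁴ = 51.4646pt
Golden ratio: 16.3 × 1.618⁴ = 111.7125pt
Difference: 111.7125 − 51.4646 = 60.2479pt

60.25pt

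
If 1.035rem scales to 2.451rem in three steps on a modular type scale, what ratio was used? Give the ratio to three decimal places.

The ratio satisfies 1.035 × r³ = 2.451, so r = (2.451 / 1.035)^(1/3).
r = 2.3681^(1/3) ≈ 1.3329

1.333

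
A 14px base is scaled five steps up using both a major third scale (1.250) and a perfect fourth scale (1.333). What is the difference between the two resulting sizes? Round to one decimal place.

16.2px

Major third: 14.0 × 1.250⁵ = 42.725px
Perfect fourth: 14.0 × 1.333⁵ = 58.922px
Difference: 58.922 − 42.725 = 16.197px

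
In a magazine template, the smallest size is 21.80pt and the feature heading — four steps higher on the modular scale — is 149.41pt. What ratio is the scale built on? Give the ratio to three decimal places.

1.618

r⁴ = 149.41 / 21.80, so r = (149.41/21.80)^(1/4).
r = 6.8537^(1/4) ≈ 1.6180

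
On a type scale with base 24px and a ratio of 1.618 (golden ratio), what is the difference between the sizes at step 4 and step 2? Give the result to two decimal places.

Step 2: 24.0 × 1.618² = 62.8302px
Step 4: 24.0 × 1.618⁴ = 164.4846px
Difference: 164.4846 − 62.8302 = 101.6544px

101.65px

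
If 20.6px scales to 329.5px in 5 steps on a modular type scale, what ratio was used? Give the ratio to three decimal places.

1.741

The ratio satisfies 20.6 × r⁵ = 329.5, so r = (329.5 / 20.6)^(1/5).
r = 15.9951^(1/5) ≈ 1.7410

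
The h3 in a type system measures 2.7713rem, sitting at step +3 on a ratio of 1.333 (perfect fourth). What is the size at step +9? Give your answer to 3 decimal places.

2.7713 × 1.333⁶ = 2.7713 × 5.61023 ≈ 15.548

15.548rem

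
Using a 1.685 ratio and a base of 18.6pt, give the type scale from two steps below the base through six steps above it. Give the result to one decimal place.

6.6pt, 11.0pt, 18.6pt, 31.3pt, 52.8pt, 89.0pt, 149.9pt, 252.6pt, 425.7pt

Step -2: 18.6 ÷ 1.685² = 6.6
Step -1: 18.6 ÷ 1.685 = 11.0
Step 0: 18.6pt
Step 1: 18.6 × 1.685 = 31.3
Step 2: 18.6 × 1.685² = 52.8
Step 3: 18.6 × 1.685³ = 89.0
Step 4: 18.6 × 1.685⁴ = 149.9
Step 5: 18.6 × 1.685⁵ = 252.6
Step 6: 18.6 × 1.685⁶ = 425.7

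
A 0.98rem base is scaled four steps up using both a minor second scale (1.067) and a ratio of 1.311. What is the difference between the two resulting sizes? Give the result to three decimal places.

Minor second: 0.98 × 1.067⁴ = 1.27023rem
At 1.311: 0.98 × 1.311⁴ = 2.89492rem
Difference: 2.89492 − 1.27023 = 1.62469rem

1.625rem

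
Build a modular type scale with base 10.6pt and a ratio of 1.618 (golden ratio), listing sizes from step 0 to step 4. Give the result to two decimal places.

Step 0: 10.6pt
Step 1: 10.6 × 1.618 = 17.15
Step 2: 10.6 × 1.618² = 27.75
Step 3: 10.6 × 1.618³ = 44.90
Step 4: 10.6 × 1.618⁴ = 72.65

10.60pt, 17.15pt, 27.75pt, 44.90pt, 72.65pt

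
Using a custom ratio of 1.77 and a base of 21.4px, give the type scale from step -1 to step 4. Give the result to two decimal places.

12.09px, 21.40px, 37.88px, 67.04px, 118.67px, 210.04px

Step -1: 21.4 ÷ 1.77 = 12.09
Step 0: 21.4px
Step 1: 21.4 × 1.77 = 37.88
Step 2: 21.4 × 1.77² = 67.04
Step 3: 21.4 × 1.77³ = 118.67
Step 4: 21.4 × 1.77⁴ = 210.04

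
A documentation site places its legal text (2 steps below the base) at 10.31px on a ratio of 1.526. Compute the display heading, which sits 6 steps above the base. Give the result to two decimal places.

The gap is 6 − (-2) = 8 steps, so the factor is 1.526^8.
10.31 × 1.526⁸ = 10.31 × 29.40602 ≈ 303.176

303.18px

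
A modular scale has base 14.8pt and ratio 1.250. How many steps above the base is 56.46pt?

6

1.250ⁿ = 56.46 / 14.8 = 3.8149
n = ln(3.8149) / ln(1.250) = 1.3389 / 0.2231 ≈ 6.00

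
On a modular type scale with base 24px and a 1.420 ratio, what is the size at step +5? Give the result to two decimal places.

138.56px

Every step multiplies by the scale ratio.
24.0 × 1.420⁵ = 24.0 × 5.77353 ≈ 138.56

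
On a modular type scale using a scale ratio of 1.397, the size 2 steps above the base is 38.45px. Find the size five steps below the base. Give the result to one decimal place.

3.7px

Moving from step +2 to step -5 is 7 steps down, so divide by r⁷.
38.45 ÷ 1.397⁷ = 38.45 ÷ 10.38424 ≈ 3.703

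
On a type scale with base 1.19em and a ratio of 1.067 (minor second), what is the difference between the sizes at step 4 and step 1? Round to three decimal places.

Step 1: 1.19 × 1.067 = 1.26973em
Step 4: 1.19 × 1.067⁴ = 1.54243em
Difference: 1.54243 − 1.26973 = 0.27270em

0.273em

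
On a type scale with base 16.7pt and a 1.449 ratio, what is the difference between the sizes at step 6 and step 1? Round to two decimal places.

Step 1: 16.7 × 1.449 = 24.1983pt
Step 6: 16.7 × 1.449⁶ = 154.5706pt
Difference: 154.5706 − 24.1983 = 130.3723pt

130.37pt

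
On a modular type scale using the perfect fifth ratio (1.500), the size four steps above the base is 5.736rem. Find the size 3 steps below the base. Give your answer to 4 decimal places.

0.3357rem

Moving from step +4 to step -3 is 7 steps down, so divide by r⁷.
5.736 ÷ 1.500⁷ = 5.736 ÷ 17.08594 ≈ 0.3357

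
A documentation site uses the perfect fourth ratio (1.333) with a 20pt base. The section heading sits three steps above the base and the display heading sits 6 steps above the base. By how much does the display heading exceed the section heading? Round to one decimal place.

Step 3: 20.0 × 1.333³ = 47.372pt
Step 6: 20.0 × 1.333⁶ = 112.205pt
Difference: 112.205 − 47.372 = 64.833pt

64.8pt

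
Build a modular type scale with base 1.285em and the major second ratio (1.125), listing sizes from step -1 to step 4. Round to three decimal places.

Step -1: 1.285 ÷ 1.125 = 1.142
Step 0: 1.285em
Step 1: 1.285 × 1.125 = 1.446
Step 2: 1.285 × 1.125² = 1.626
Step 3: 1.285 × 1.125³ = 1.830
Step 4: 1.285 × 1.125⁴ = 2.058

1.142em, 1.285em, 1.446em, 1.626em, 1.830em, 2.058em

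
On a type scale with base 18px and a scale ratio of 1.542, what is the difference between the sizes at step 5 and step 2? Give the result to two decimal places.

Step 2: 18.0 × 1.542² = 42.7998px
Step 5: 18.0 × 1.542⁵ = 156.9258px
Difference: 156.9258 − 42.7998 = 114.1260px

114.13px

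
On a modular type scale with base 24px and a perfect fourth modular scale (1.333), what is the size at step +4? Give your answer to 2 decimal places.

75.78px

A modular type scale is a geometric sequence: sizeₙ = base × rⁿ.
24.0 × 1.333⁴ = 24.0 × 3.15733 ≈ 75.78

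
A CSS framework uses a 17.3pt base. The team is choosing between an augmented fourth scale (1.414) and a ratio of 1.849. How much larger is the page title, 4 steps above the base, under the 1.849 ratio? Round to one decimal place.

133.0pt

Augmented fourth: 17.3 × 1.414⁴ = 69.158pt
At 1.849: 17.3 × 1.849⁴ = 202.206pt
Difference: 202.206 − 69.158 = 133.048pt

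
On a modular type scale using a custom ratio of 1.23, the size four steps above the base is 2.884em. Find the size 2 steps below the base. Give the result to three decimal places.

Moving from step +4 to step -2 is 6 steps down, so divide by r⁶.
2.884 ÷ 1.23⁶ = 2.884 ÷ 3.46283 ≈ 0.833

0.833em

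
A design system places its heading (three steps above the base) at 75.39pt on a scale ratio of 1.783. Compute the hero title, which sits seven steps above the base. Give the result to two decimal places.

Moving from step +3 to step +7 is 4 steps up, so multiply by r⁴.
75.39 × 1.783⁴ = 75.39 × 10.10661 ≈ 761.937

761.94pt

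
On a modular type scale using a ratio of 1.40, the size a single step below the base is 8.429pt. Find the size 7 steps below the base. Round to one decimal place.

The gap is -7 − (-1) = -6 steps, so the factor is 1.40^-6.
8.429 ÷ 1.40⁶ = 8.429 ÷ 7.52954 ≈ 1.119

1.1pt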